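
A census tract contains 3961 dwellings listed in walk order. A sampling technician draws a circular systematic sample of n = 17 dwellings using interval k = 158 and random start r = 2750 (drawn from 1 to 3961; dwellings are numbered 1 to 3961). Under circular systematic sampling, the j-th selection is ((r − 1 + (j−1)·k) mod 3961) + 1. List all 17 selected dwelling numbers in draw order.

Selection 1: 2750
Selection 2: 2750 + 158 = 2908
Selection 3: 2908 + 158 = 3066
Selection 4: 3066 + 158 = 3224
Selection 5: 3224 + 158 = 3382
Selection 6: 3382 + 158 = 3540
Selection 7: 3540 + 158 = 3698
Selection 8: 3698 + 158 = 3856
Selection 9: 3856 + 158 = 4014 → 4014 − 3961 = 53
Selection 10: 53 + 158 = 211
Selection 11: 211 + 158 = 369
Selection 12: 369 + 158 = 527
Selection 13: 527 + 158 = 685
Selection 14: 685 + 158 = 843
Selection 15: 843 + 158 = 1001
Selection 16: 1001 + 158 = 1159
Selection 17: 1159 + 158 = 1317

2750, 2908, 3066, 3224, 3382, 3540, 3698, 3856, 53, 211, 369, 527, 685, 843, 1001, 1159, 1317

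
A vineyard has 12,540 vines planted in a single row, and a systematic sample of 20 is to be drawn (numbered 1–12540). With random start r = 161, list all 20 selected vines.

k = N/n = 12540/20 = 627
vine 1: 161
vine 2: 161 + 627 = 788
vine 3: 788 + 627 = 1415
vine 4: 1415 + 627 = 2042
vine 5: 2042 + 627 = 2669
vine 6: 2669 + 627 = 3296
vine 7: 3296 + 627 = 3923
vine 8: 3923 + 627 = 4550
vine 9: 4550 + 627 = 5177
vine 10: 5177 + 627 = 5804
vine 11: 5804 + 627 = 6431
vine 12: 6431 + 627 = 7058
vine 13: 7058 + 627 = 7685
vine 14: 7685 + 627 = 8312
vine 15: 8312 + 627 = 8939
vine 16: 8939 + 627 = 9566
vine 17: 9566 + 627 = 10193
vine 18: 10193 + 627 = 10820
vine 19: 10820 + 627 = 11447
vine 20: 11447 + 627 = 12074

161, 788, 1415, 2042, 2669, 3296, 3923, 4550, 5177, 5804, 6431, 7058, 7685, 8312, 8939, 9566, 10193, 10820, 11447, 12074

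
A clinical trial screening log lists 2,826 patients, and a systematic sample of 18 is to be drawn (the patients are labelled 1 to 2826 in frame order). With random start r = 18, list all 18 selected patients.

k = N/n = 2826/18 = 157
patient 1: 18
patient 2: 18 + 157 = 175
patient 3: 175 + 157 = 332
patient 4: 332 + 157 = 489
patient 5: 489 + 157 = 646
patient 6: 646 + 157 = 803
patient 7: 803 + 157 = 960
patient 8: 960 + 157 = 1117
patient 9: 1117 + 157 = 1274
patient 10: 1274 + 157 = 1431
patient 11: 1431 + 157 = 1588
patient 12: 1588 + 157 = 1745
patient 13: 1745 + 157 = 1902
patient 14: 1902 + 157 = 2059
patient 15: 2059 + 157 = 2216
patient 16: 2216 + 157 = 2373
patient 17: 2373 + 157 = 2530
patient 18: 2530 + 157 = 2687

18, 175, 332, 489, 646, 803, 960, 1117, 1274, 1431, 1588, 1745, 1902, 2059, 2216, 2373, 2530, 2687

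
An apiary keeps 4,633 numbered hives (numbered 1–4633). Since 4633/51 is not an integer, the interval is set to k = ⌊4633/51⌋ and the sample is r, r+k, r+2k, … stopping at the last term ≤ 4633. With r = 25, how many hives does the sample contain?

52

k = ⌊4633/51⌋ = 90
Achieved size = ⌊(4633 − 25)/90⌋ + 1 = ⌊4608/90⌋ + 1 = 51 + 1 = 52
(last selection: 25 + 51×90 = 4615 ≤ 4633; next would be 4705 > 4633)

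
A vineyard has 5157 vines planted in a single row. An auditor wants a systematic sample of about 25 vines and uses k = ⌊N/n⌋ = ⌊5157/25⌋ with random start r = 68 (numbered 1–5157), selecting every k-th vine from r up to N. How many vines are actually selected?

k = ⌊5157/25⌋ = 206
Achieved size = ⌊(5157 − 68)/206⌋ + 1 = ⌊5089/206⌋ + 1 = 24 + 1 = 25
(last selection: 68 + 24×206 = 5012 ≤ 5157; next would be 5218 > 5157)

25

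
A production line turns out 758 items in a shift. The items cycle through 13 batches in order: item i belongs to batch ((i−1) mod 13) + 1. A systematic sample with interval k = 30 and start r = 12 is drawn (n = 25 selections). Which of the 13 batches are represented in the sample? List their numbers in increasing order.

Consecutive selections differ by k = 30, so their batch numbers differ by 30 mod 13 = 4.
gcd(30, 13) = 1, so the sample visits 13/1 = 13 distinct residues mod 13.
Start 12 is batch 12; the batches hit are 1, 2, 3, 4, 5, 6, 7, 8, 9, 10, 11, 12, 13.

1, 2, 3, 4, 5, 6, 7, 8, 9, 10, 11, 12, 13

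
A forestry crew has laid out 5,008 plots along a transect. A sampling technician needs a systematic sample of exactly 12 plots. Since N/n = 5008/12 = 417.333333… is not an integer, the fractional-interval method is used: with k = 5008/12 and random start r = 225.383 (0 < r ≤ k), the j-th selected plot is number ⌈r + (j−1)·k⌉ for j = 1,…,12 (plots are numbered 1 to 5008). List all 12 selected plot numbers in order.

j=1: r + 0k = 225.383 → ⌈·⌉ = 226
j=2: r + 1k = 642.716333… → ⌈·⌉ = 643
j=3: r + 2k = 1060.049666… → ⌈·⌉ = 1061
j=4: r + 3k = 1477.383 → ⌈·⌉ = 1478
j=5: r + 4k = 1894.716333… → ⌈·⌉ = 1895
j=6: r + 5k = 2312.049666… → ⌈·⌉ = 2313
j=7: r + 6k = 2729.383 → ⌈·⌉ = 2730
j=8: r + 7k = 3146.716333… → ⌈·⌉ = 3147
j=9: r + 8k = 3564.049666… → ⌈·⌉ = 3565
j=10: r + 9k = 3981.383 → ⌈·⌉ = 3982
j=11: r + 10k = 4398.716333… → ⌈·⌉ = 4399
j=12: r + 11k = 4816.049666… → ⌈·⌉ = 4817

226, 643, 1061, 1478, 1895, 2313, 2730, 3147, 3565, 3982, 4399, 4817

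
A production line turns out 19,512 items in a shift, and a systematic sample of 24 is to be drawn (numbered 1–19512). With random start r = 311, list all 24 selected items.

k = N/n = 19512/24 = 813
item 1: 311
item 2: 311 + 813 = 1124
item 3: 1124 + 813 = 1937
item 4: 1937 + 813 = 2750
item 5: 2750 + 813 = 3563
item 6: 3563 + 813 = 4376
item 7: 4376 + 813 = 5189
item 8: 5189 + 813 = 6002
item 9: 6002 + 813 = 6815
item 10: 6815 + 813 = 7628
item 11: 7628 + 813 = 8441
item 12: 8441 + 813 = 9254
item 13: 9254 + 813 = 10067
item 14: 10067 + 813 = 10880
item 15: 10880 + 813 = 11693
item 16: 11693 + 813 = 12506
item 17: 12506 + 813 = 13319
item 18: 13319 + 813 = 14132
item 19: 14132 + 813 = 14945
item 20: 14945 + 813 = 15758
item 21: 15758 + 813 = 16571
item 22: 16571 + 813 = 17384
item 23: 17384 + 813 = 18197
item 24: 18197 + 813 = 19010

311, 1124, 1937, 2750, 3563, 4376, 5189, 6002, 6815, 7628, 8441, 9254, 10067, 10880, 11693, 12506, 13319, 14132, 14945, 15758, 16571, 17384, 18197, 19010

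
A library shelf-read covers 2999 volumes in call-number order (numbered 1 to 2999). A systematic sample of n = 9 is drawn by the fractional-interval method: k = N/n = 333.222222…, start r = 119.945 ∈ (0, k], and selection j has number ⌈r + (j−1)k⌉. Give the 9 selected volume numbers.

120, 454, 787, 1120, 1453, 1787, 2120, 2453, 2786

j=1: r + 0k = 119.945 → ⌈·⌉ = 120
j=2: r + 1k = 453.167222… → ⌈·⌉ = 454
j=3: r + 2k = 786.389444… → ⌈·⌉ = 787
j=4: r + 3k = 1119.611666… → ⌈·⌉ = 1120
j=5: r + 4k = 1452.833888… → ⌈·⌉ = 1453
j=6: r + 5k = 1786.056111… → ⌈·⌉ = 1787
j=7: r + 6k = 2119.278333… → ⌈·⌉ = 2120
j=8: r + 7k = 2452.500555… → ⌈·⌉ = 2453
j=9: r + 8k = 2785.722777… → ⌈·⌉ = 2786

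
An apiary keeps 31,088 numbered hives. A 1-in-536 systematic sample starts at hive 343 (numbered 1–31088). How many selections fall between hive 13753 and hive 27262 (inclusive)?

k = 536
First selection ≥ 13753: 343 + ⌈(13753−343)/536⌉·536 = 343 + 26×536 = 14279
Last selection ≤ 27262: 343 + ⌊(27262−343)/536⌋·536 = 343 + 50×536 = 27143
Count = 50 − 26 + 1 = 25

25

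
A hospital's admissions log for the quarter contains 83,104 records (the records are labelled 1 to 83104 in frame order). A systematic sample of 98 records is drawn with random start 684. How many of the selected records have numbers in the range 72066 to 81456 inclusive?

k = 83104/98 = 848
First selection ≥ 72066: 684 + ⌈(72066−684)/848⌉·848 = 684 + 85×848 = 72764
Last selection ≤ 81456: 684 + ⌊(81456−684)/848⌋·848 = 684 + 95×848 = 81244
Count = 95 − 85 + 1 = 11

11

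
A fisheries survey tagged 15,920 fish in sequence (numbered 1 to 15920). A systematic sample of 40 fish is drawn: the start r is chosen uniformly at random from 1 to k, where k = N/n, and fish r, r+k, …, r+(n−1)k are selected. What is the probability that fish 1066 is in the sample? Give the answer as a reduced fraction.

1/398

k = 15920/40 = 398.
Fish 1066 is selected iff r ≡ 1066 (mod 398); exactly one such r in {1,…,398}.
Inclusion probability = 1/398.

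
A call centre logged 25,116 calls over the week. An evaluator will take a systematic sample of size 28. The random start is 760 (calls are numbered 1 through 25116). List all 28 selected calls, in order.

760, 1657, 2554, 3451, 4348, 5245, 6142, 7039, 7936, 8833, 9730, 10627, 11524, 12421, 13318, 14215, 15112, 16009, 16906, 17803, 18700, 19597, 20494, 21391, 22288, 23185, 24082, 24979

k = N/n = 25116/28 = 897
call 1: 760
call 2: 760 + 897 = 1657
call 3: 1657 + 897 = 2554
call 4: 2554 + 897 = 3451
call 5: 3451 + 897 = 4348
call 6: 4348 + 897 = 5245
call 7: 5245 + 897 = 6142
call 8: 6142 + 897 = 7039
call 9: 7039 + 897 = 7936
call 10: 7936 + 897 = 8833
call 11: 8833 + 897 = 9730
call 12: 9730 + 897 = 10627
call 13: 10627 + 897 = 11524
call 14: 11524 + 897 = 12421
call 15: 12421 + 897 = 13318
call 16: 13318 + 897 = 14215
call 17: 14215 + 897 = 15112
call 18: 15112 + 897 = 16009
call 19: 16009 + 897 = 16906
call 20: 16906 + 897 = 17803
call 21: 17803 + 897 = 18700
call 22: 18700 + 897 = 19597
call 23: 19597 + 897 = 20494
call 24: 20494 + 897 = 21391
call 25: 21391 + 897 = 22288
call 26: 22288 + 897 = 23185
call 27: 23185 + 897 = 24082
call 28: 24082 + 897 = 24979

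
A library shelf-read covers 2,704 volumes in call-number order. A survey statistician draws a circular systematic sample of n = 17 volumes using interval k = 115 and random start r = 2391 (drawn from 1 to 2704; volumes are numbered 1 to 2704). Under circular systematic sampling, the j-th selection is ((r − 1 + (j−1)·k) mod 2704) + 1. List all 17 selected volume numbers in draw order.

2391, 2506, 2621, 32, 147, 262, 377, 492, 607, 722, 837, 952, 1067, 1182, 1297, 1412, 1527

Selection 1: 2391
Selection 2: 2391 + 115 = 2506
Selection 3: 2506 + 115 = 2621
Selection 4: 2621 + 115 = 2736 → 2736 − 2704 = 32
Selection 5: 32 + 115 = 147
Selection 6: 147 + 115 = 262
Selection 7: 262 + 115 = 377
Selection 8: 377 + 115 = 492
Selection 9: 492 + 115 = 607
Selection 10: 607 + 115 = 722
Selection 11: 722 + 115 = 837
Selection 12: 837 + 115 = 952
Selection 13: 952 + 115 = 1067
Selection 14: 1067 + 115 = 1182
Selection 15: 1182 + 115 = 1297
Selection 16: 1297 + 115 = 1412
Selection 17: 1412 + 115 = 1527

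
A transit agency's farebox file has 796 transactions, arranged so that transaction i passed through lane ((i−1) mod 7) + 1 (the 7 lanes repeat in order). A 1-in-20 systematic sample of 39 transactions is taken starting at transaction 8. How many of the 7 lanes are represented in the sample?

7

Consecutive selections differ by k = 20, so their lane numbers differ by 20 mod 7 = 6.
gcd(20, 7) = 1, so the sample visits 7/1 = 7 distinct residues mod 7.
Start 8 is lane 1; the lanes hit are 1, 2, 3, 4, 5, 6, 7.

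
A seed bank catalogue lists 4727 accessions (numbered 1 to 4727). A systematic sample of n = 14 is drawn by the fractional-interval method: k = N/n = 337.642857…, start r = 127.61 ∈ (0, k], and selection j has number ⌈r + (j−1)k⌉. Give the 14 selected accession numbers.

128, 466, 803, 1141, 1479, 1816, 2154, 2492, 2829, 3167, 3505, 3842, 4180, 4517

j=1: r + 0k = 127.61 → ⌈·⌉ = 128
j=2: r + 1k = 465.252857… → ⌈·⌉ = 466
j=3: r + 2k = 802.895714… → ⌈·⌉ = 803
j=4: r + 3k = 1140.538571… → ⌈·⌉ = 1141
j=5: r + 4k = 1478.181428… → ⌈·⌉ = 1479
j=6: r + 5k = 1815.824285… → ⌈·⌉ = 1816
j=7: r + 6k = 2153.467142… → ⌈·⌉ = 2154
j=8: r + 7k = 2491.11 → ⌈·⌉ = 2492
j=9: r + 8k = 2828.752857… → ⌈·⌉ = 2829
j=10: r + 9k = 3166.395714… → ⌈·⌉ = 3167
j=11: r + 10k = 3504.038571… → ⌈·⌉ = 3505
j=12: r + 11k = 3841.681428… → ⌈·⌉ = 3842
j=13: r + 12k = 4179.324285… → ⌈·⌉ = 4180
j=14: r + 13k = 4516.967142… → ⌈·⌉ = 4517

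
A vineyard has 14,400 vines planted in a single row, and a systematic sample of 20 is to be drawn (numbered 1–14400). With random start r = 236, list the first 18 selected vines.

k = N/n = 14400/20 = 720
vine 1: 236
vine 2: 236 + 720 = 956
vine 3: 956 + 720 = 1676
vine 4: 1676 + 720 = 2396
vine 5: 2396 + 720 = 3116
vine 6: 3116 + 720 = 3836
vine 7: 3836 + 720 = 4556
vine 8: 4556 + 720 = 5276
vine 9: 5276 + 720 = 5996
vine 10: 5996 + 720 = 6716
vine 11: 6716 + 720 = 7436
vine 12: 7436 + 720 = 8156
vine 13: 8156 + 720 = 8876
vine 14: 8876 + 720 = 9596
vine 15: 9596 + 720 = 10316
vine 16: 10316 + 720 = 11036
vine 17: 11036 + 720 = 11756
vine 18: 11756 + 720 = 12476

236, 956, 1676, 2396, 3116, 3836, 4556, 5276, 5996, 6716, 7436, 8156, 8876, 9596, 10316, 11036, 11756, 12476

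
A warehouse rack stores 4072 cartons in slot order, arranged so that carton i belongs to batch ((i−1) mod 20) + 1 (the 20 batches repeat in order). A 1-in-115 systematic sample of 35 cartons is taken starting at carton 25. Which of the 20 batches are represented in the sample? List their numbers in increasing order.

5, 10, 15, 20

Consecutive selections differ by k = 115, so their batch numbers differ by 115 mod 20 = 15.
gcd(115, 20) = 5, so the sample visits 20/5 = 4 distinct residues mod 20.
Start 25 is batch 5; the batches hit are 5, 10, 15, 20.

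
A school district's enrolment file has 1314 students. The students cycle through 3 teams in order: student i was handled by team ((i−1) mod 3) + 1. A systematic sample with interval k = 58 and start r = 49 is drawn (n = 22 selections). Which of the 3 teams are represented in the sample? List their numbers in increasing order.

Consecutive selections differ by k = 58, so their team numbers differ by 58 mod 3 = 1.
gcd(58, 3) = 1, so the sample visits 3/1 = 3 distinct residues mod 3.
Start 49 is team 1; the teams hit are 1, 2, 3.

1, 2, 3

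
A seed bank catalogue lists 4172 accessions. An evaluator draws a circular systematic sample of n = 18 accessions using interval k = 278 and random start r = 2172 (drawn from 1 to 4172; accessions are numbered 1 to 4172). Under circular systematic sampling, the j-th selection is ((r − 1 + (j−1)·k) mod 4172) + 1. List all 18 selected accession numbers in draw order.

Selection 1: 2172
Selection 2: 2172 + 278 = 2450
Selection 3: 2450 + 278 = 2728
Selection 4: 2728 + 278 = 3006
Selection 5: 3006 + 278 = 3284
Selection 6: 3284 + 278 = 3562
Selection 7: 3562 + 278 = 3840
Selection 8: 3840 + 278 = 4118
Selection 9: 4118 + 278 = 4396 → 4396 − 4172 = 224
Selection 10: 224 + 278 = 502
Selection 11: 502 + 278 = 780
Selection 12: 780 + 278 = 1058
Selection 13: 1058 + 278 = 1336
Selection 14: 1336 + 278 = 1614
Selection 15: 1614 + 278 = 1892
Selection 16: 1892 + 278 = 2170
Selection 17: 2170 + 278 = 2448
Selection 18: 2448 + 278 = 2726

2172, 2450, 2728, 3006, 3284, 3562, 3840, 4118, 224, 502, 780, 1058, 1336, 1614, 1892, 2170, 2448, 2726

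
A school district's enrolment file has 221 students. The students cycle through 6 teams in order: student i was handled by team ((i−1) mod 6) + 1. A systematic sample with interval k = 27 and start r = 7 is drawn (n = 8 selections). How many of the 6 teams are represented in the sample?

2

Consecutive selections differ by k = 27, so their team numbers differ by 27 mod 6 = 3.
gcd(27, 6) = 3, so the sample visits 6/3 = 2 distinct residues mod 6.
Start 7 is team 1; the teams hit are 1, 4.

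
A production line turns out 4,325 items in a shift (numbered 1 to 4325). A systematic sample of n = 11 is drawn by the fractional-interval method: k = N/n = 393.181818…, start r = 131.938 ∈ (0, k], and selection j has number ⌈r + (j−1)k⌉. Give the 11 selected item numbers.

j=1: r + 0k = 131.938 → ⌈·⌉ = 132
j=2: r + 1k = 525.119818… → ⌈·⌉ = 526
j=3: r + 2k = 918.301636… → ⌈·⌉ = 919
j=4: r + 3k = 1311.483454… → ⌈·⌉ = 1312
j=5: r + 4k = 1704.665272… → ⌈·⌉ = 1705
j=6: r + 5k = 2097.847090… → ⌈·⌉ = 2098
j=7: r + 6k = 2491.028909… → ⌈·⌉ = 2492
j=8: r + 7k = 2884.210727… → ⌈·⌉ = 2885
j=9: r + 8k = 3277.392545… → ⌈·⌉ = 3278
j=10: r + 9k = 3670.574363… → ⌈·⌉ = 3671
j=11: r + 10k = 4063.756181… → ⌈·⌉ = 4064

132, 526, 919, 1312, 1705, 2098, 2492, 2885, 3278, 3671, 4064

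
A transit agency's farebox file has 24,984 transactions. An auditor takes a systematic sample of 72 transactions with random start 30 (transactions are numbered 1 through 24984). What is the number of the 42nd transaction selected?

k = 24984/72 = 347
42nd selection = r + (42−1)·k = 30 + 41×347 = 30 + 14227 = 14257

14257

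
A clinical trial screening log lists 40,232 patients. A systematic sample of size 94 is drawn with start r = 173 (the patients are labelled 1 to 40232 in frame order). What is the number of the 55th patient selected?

23285

k = 40232/94 = 428
55th selection = r + (55−1)·k = 173 + 54×428 = 173 + 23112 = 23285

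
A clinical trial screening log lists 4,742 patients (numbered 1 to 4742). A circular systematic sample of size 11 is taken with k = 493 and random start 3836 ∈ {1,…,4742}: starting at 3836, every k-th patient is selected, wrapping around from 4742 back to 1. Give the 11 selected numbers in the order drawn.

Selection 1: 3836
Selection 2: 3836 + 493 = 4329
Selection 3: 4329 + 493 = 4822 → 4822 − 4742 = 80
Selection 4: 80 + 493 = 573
Selection 5: 573 + 493 = 1066
Selection 6: 1066 + 493 = 1559
Selection 7: 1559 + 493 = 2052
Selection 8: 2052 + 493 = 2545
Selection 9: 2545 + 493 = 3038
Selection 10: 3038 + 493 = 3531
Selection 11: 3531 + 493 = 4024

3836, 4329, 80, 573, 1066, 1559, 2052, 2545, 3038, 3531, 4024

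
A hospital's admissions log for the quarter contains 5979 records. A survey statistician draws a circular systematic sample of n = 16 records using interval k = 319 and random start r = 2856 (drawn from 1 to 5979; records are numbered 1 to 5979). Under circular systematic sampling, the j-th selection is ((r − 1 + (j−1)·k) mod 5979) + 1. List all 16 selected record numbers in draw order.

Selection 1: 2856
Selection 2: 2856 + 319 = 3175
Selection 3: 3175 + 319 = 3494
Selection 4: 3494 + 319 = 3813
Selection 5: 3813 + 319 = 4132
Selection 6: 4132 + 319 = 4451
Selection 7: 4451 + 319 = 4770
Selection 8: 4770 + 319 = 5089
Selection 9: 5089 + 319 = 5408
Selection 10: 5408 + 319 = 5727
Selection 11: 5727 + 319 = 6046 → 6046 − 5979 = 67
Selection 12: 67 + 319 = 386
Selection 13: 386 + 319 = 705
Selection 14: 705 + 319 = 1024
Selection 15: 1024 + 319 = 1343
Selection 16: 1343 + 319 = 1662

2856, 3175, 3494, 3813, 4132, 4451, 4770, 5089, 5408, 5727, 67, 386, 705, 1024, 1343, 1662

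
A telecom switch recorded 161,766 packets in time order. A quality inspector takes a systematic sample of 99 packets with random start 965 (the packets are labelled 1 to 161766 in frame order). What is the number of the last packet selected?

k = 161766/99 = 1634
99th selection = r + (99−1)·k = 965 + 98×1634 = 965 + 160132 = 161097

161097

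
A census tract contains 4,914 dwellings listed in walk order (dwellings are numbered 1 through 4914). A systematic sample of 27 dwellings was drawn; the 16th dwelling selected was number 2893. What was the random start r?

k = 4914/27 = 182
r = 2893 − (16−1)×182 = 2893 − 2730 = 163

163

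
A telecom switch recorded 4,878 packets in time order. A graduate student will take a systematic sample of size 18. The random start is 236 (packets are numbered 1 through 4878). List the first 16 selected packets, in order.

k = N/n = 4878/18 = 271
packet 1: 236
packet 2: 236 + 271 = 507
packet 3: 507 + 271 = 778
packet 4: 778 + 271 = 1049
packet 5: 1049 + 271 = 1320
packet 6: 1320 + 271 = 1591
packet 7: 1591 + 271 = 1862
packet 8: 1862 + 271 = 2133
packet 9: 2133 + 271 = 2404
packet 10: 2404 + 271 = 2675
packet 11: 2675 + 271 = 2946
packet 12: 2946 + 271 = 3217
packet 13: 3217 + 271 = 3488
packet 14: 3488 + 271 = 3759
packet 15: 3759 + 271 = 4030
packet 16: 4030 + 271 = 4301

236, 507, 778, 1049, 1320, 1591, 1862, 2133, 2404, 2675, 2946, 3217, 3488, 3759, 4030, 4301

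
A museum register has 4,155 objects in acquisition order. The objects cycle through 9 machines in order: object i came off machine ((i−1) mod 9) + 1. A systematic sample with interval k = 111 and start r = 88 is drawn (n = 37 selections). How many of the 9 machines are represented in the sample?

3

Consecutive selections differ by k = 111, so their machine numbers differ by 111 mod 9 = 3.
gcd(111, 9) = 3, so the sample visits 9/3 = 3 distinct residues mod 9.
Start 88 is machine 7; the machines hit are 1, 4, 7.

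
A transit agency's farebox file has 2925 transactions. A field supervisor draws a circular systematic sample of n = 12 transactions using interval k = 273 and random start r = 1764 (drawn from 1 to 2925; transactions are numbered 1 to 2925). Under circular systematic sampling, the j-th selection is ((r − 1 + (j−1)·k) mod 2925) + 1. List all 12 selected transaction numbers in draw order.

1764, 2037, 2310, 2583, 2856, 204, 477, 750, 1023, 1296, 1569, 1842

Selection 1: 1764
Selection 2: 1764 + 273 = 2037
Selection 3: 2037 + 273 = 2310
Selection 4: 2310 + 273 = 2583
Selection 5: 2583 + 273 = 2856
Selection 6: 2856 + 273 = 3129 → 3129 − 2925 = 204
Selection 7: 204 + 273 = 477
Selection 8: 477 + 273 = 750
Selection 9: 750 + 273 = 1023
Selection 10: 1023 + 273 = 1296
Selection 11: 1296 + 273 = 1569
Selection 12: 1569 + 273 = 1842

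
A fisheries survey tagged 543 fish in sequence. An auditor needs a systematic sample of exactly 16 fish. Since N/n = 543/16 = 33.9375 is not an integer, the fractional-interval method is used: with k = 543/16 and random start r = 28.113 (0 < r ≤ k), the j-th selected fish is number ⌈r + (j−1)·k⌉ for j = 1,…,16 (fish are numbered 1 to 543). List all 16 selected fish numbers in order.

29, 63, 96, 130, 164, 198, 232, 266, 300, 334, 368, 402, 436, 470, 504, 538

j=1: r + 0k = 28.113 → ⌈·⌉ = 29
j=2: r + 1k = 62.0505 → ⌈·⌉ = 63
j=3: r + 2k = 95.988 → ⌈·⌉ = 96
j=4: r + 3k = 129.9255 → ⌈·⌉ = 130
j=5: r + 4k = 163.863 → ⌈·⌉ = 164
j=6: r + 5k = 197.8005 → ⌈·⌉ = 198
j=7: r + 6k = 231.738 → ⌈·⌉ = 232
j=8: r + 7k = 265.6755 → ⌈·⌉ = 266
j=9: r + 8k = 299.613 → ⌈·⌉ = 300
j=10: r + 9k = 333.5505 → ⌈·⌉ = 334
j=11: r + 10k = 367.488 → ⌈·⌉ = 368
j=12: r + 11k = 401.4255 → ⌈·⌉ = 402
j=13: r + 12k = 435.363 → ⌈·⌉ = 436
j=14: r + 13k = 469.3005 → ⌈·⌉ = 470
j=15: r + 14k = 503.238 → ⌈·⌉ = 504
j=16: r + 15k = 537.1755 → ⌈·⌉ = 538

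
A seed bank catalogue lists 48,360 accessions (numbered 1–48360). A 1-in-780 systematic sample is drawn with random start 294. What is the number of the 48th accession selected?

36954

k = 780
48th selection = r + (48−1)·k = 294 + 47×780 = 294 + 36660 = 36954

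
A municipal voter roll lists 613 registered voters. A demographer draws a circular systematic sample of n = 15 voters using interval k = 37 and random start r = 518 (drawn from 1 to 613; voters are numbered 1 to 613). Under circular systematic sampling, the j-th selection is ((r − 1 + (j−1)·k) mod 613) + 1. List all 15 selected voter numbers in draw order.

518, 555, 592, 16, 53, 90, 127, 164, 201, 238, 275, 312, 349, 386, 423

Selection 1: 518
Selection 2: 518 + 37 = 555
Selection 3: 555 + 37 = 592
Selection 4: 592 + 37 = 629 → 629 − 613 = 16
Selection 5: 16 + 37 = 53
Selection 6: 53 + 37 = 90
Selection 7: 90 + 37 = 127
Selection 8: 127 + 37 = 164
Selection 9: 164 + 37 = 201
Selection 10: 201 + 37 = 238
Selection 11: 238 + 37 = 275
Selection 12: 275 + 37 = 312
Selection 13: 312 + 37 = 349
Selection 14: 349 + 37 = 386
Selection 15: 386 + 37 = 423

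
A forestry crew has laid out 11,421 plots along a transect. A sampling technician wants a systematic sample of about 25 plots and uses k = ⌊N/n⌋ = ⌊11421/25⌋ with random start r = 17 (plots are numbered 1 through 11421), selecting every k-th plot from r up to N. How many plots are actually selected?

k = ⌊11421/25⌋ = 456
Achieved size = ⌊(11421 − 17)/456⌋ + 1 = ⌊11404/456⌋ + 1 = 25 + 1 = 26
(last selection: 17 + 25×456 = 11417 ≤ 11421; next would be 11873 > 11421)

26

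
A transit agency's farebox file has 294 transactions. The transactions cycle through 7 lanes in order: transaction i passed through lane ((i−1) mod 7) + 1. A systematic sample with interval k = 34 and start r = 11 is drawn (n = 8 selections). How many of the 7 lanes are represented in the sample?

7

Consecutive selections differ by k = 34, so their lane numbers differ by 34 mod 7 = 6.
gcd(34, 7) = 1, so the sample visits 7/1 = 7 distinct residues mod 7.
Start 11 is lane 4; the lanes hit are 1, 2, 3, 4, 5, 6, 7.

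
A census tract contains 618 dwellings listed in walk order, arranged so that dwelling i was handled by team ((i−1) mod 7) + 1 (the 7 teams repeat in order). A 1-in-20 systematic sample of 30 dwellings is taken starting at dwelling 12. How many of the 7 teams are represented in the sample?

7

Consecutive selections differ by k = 20, so their team numbers differ by 20 mod 7 = 6.
gcd(20, 7) = 1, so the sample visits 7/1 = 7 distinct residues mod 7.
Start 12 is team 5; the teams hit are 1, 2, 3, 4, 5, 6, 7.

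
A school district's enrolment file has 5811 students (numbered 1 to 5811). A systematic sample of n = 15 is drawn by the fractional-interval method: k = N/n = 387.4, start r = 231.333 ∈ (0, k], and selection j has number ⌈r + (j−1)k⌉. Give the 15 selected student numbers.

232, 619, 1007, 1394, 1781, 2169, 2556, 2944, 3331, 3718, 4106, 4493, 4881, 5268, 5655

j=1: r + 0k = 231.333 → ⌈·⌉ = 232
j=2: r + 1k = 618.733 → ⌈·⌉ = 619
j=3: r + 2k = 1006.133 → ⌈·⌉ = 1007
j=4: r + 3k = 1393.533 → ⌈·⌉ = 1394
j=5: r + 4k = 1780.933 → ⌈·⌉ = 1781
j=6: r + 5k = 2168.333 → ⌈·⌉ = 2169
j=7: r + 6k = 2555.733 → ⌈·⌉ = 2556
j=8: r + 7k = 2943.133 → ⌈·⌉ = 2944
j=9: r + 8k = 3330.533 → ⌈·⌉ = 3331
j=10: r + 9k = 3717.933 → ⌈·⌉ = 3718
j=11: r + 10k = 4105.333 → ⌈·⌉ = 4106
j=12: r + 11k = 4492.733 → ⌈·⌉ = 4493
j=13: r + 12k = 4880.133 → ⌈·⌉ = 4881
j=14: r + 13k = 5267.533 → ⌈·⌉ = 5268
j=15: r + 14k = 5654.933 → ⌈·⌉ = 5655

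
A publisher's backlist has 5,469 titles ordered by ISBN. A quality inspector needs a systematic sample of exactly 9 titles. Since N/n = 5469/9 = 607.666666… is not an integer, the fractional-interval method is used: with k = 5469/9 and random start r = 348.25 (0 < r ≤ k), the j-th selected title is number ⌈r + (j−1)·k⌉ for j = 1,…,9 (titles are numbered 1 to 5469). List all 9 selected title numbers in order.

j=1: r + 0k = 348.25 → ⌈·⌉ = 349
j=2: r + 1k = 955.916666… → ⌈·⌉ = 956
j=3: r + 2k = 1563.583333… → ⌈·⌉ = 1564
j=4: r + 3k = 2171.25 → ⌈·⌉ = 2172
j=5: r + 4k = 2778.916666… → ⌈·⌉ = 2779
j=6: r + 5k = 3386.583333… → ⌈·⌉ = 3387
j=7: r + 6k = 3994.25 → ⌈·⌉ = 3995
j=8: r + 7k = 4601.916666… → ⌈·⌉ = 4602
j=9: r + 8k = 5209.583333… → ⌈·⌉ = 5210

349, 956, 1564, 2172, 2779, 3387, 3995, 4602, 5210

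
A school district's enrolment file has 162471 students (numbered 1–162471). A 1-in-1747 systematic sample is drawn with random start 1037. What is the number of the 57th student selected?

98869

k = 1747
57th selection = r + (57−1)·k = 1037 + 56×1747 = 1037 + 97832 = 98869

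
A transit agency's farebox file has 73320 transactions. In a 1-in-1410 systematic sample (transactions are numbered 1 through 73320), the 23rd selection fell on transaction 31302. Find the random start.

282

k = 1410
r = 31302 − (23−1)×1410 = 31302 − 31020 = 282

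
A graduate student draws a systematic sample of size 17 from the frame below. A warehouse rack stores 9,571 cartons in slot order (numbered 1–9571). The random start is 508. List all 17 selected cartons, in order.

k = N/n = 9571/17 = 563
carton 1: 508
carton 2: 508 + 563 = 1071
carton 3: 1071 + 563 = 1634
carton 4: 1634 + 563 = 2197
carton 5: 2197 + 563 = 2760
carton 6: 2760 + 563 = 3323
carton 7: 3323 + 563 = 3886
carton 8: 3886 + 563 = 4449
carton 9: 4449 + 563 = 5012
carton 10: 5012 + 563 = 5575
carton 11: 5575 + 563 = 6138
carton 12: 6138 + 563 = 6701
carton 13: 6701 + 563 = 7264
carton 14: 7264 + 563 = 7827
carton 15: 7827 + 563 = 8390
carton 16: 8390 + 563 = 8953
carton 17: 8953 + 563 = 9516

508, 1071, 1634, 2197, 2760, 3323, 3886, 4449, 5012, 5575, 6138, 6701, 7264, 7827, 8390, 8953, 9516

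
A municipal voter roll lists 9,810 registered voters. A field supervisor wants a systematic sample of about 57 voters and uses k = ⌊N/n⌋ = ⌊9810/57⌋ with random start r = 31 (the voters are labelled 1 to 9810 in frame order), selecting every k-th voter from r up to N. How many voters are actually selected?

57

k = ⌊9810/57⌋ = 172
Achieved size = ⌊(9810 − 31)/172⌋ + 1 = ⌊9779/172⌋ + 1 = 56 + 1 = 57
(last selection: 31 + 56×172 = 9663 ≤ 9810; next would be 9835 > 9810)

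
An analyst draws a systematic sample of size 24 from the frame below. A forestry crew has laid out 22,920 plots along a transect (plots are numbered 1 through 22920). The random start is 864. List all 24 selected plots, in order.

k = N/n = 22920/24 = 955
plot 1: 864
plot 2: 864 + 955 = 1819
plot 3: 1819 + 955 = 2774
plot 4: 2774 + 955 = 3729
plot 5: 3729 + 955 = 4684
plot 6: 4684 + 955 = 5639
plot 7: 5639 + 955 = 6594
plot 8: 6594 + 955 = 7549
plot 9: 7549 + 955 = 8504
plot 10: 8504 + 955 = 9459
plot 11: 9459 + 955 = 10414
plot 12: 10414 + 955 = 11369
plot 13: 11369 + 955 = 12324
plot 14: 12324 + 955 = 13279
plot 15: 13279 + 955 = 14234
plot 16: 14234 + 955 = 15189
plot 17: 15189 + 955 = 16144
plot 18: 16144 + 955 = 17099
plot 19: 17099 + 955 = 18054
plot 20: 18054 + 955 = 19009
plot 21: 19009 + 955 = 19964
plot 22: 19964 + 955 = 20919
plot 23: 20919 + 955 = 21874
plot 24: 21874 + 955 = 22829

864, 1819, 2774, 3729, 4684, 5639, 6594, 7549, 8504, 9459, 10414, 11369, 12324, 13279, 14234, 15189, 16144, 17099, 18054, 19009, 19964, 20919, 21874, 22829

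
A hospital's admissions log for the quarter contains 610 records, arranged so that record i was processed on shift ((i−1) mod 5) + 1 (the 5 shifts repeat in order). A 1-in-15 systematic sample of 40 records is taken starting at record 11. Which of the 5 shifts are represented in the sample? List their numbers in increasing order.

1

Consecutive selections differ by k = 15, so their shift numbers differ by 15 mod 5 = 0.
gcd(15, 5) = 5, so the sample visits 5/5 = 1 distinct residues mod 5.
Start 11 is shift 1; the shifts hit are 1.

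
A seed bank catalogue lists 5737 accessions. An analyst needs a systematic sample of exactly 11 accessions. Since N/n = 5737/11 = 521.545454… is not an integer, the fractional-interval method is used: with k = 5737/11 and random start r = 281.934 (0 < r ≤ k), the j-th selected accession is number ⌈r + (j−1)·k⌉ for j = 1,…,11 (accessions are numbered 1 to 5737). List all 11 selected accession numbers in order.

282, 804, 1326, 1847, 2369, 2890, 3412, 3933, 4455, 4976, 5498

j=1: r + 0k = 281.934 → ⌈·⌉ = 282
j=2: r + 1k = 803.479454… → ⌈·⌉ = 804
j=3: r + 2k = 1325.024909… → ⌈·⌉ = 1326
j=4: r + 3k = 1846.570363… → ⌈·⌉ = 1847
j=5: r + 4k = 2368.115818… → ⌈·⌉ = 2369
j=6: r + 5k = 2889.661272… → ⌈·⌉ = 2890
j=7: r + 6k = 3411.206727… → ⌈·⌉ = 3412
j=8: r + 7k = 3932.752181… → ⌈·⌉ = 3933
j=9: r + 8k = 4454.297636… → ⌈·⌉ = 4455
j=10: r + 9k = 4975.843090… → ⌈·⌉ = 4976
j=11: r + 10k = 5497.388545… → ⌈·⌉ = 5498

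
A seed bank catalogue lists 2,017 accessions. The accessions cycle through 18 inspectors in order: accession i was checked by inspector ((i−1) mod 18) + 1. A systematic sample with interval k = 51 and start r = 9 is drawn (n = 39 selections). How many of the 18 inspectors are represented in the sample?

Consecutive selections differ by k = 51, so their inspector numbers differ by 51 mod 18 = 15.
gcd(51, 18) = 3, so the sample visits 18/3 = 6 distinct residues mod 18.
Start 9 is inspector 9; the inspectors hit are 3, 6, 9, 12, 15, 18.

6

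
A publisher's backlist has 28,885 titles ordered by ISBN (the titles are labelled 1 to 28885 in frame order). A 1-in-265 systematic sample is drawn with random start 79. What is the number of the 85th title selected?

k = 265
85th selection = r + (85−1)·k = 79 + 84×265 = 79 + 22260 = 22339

22339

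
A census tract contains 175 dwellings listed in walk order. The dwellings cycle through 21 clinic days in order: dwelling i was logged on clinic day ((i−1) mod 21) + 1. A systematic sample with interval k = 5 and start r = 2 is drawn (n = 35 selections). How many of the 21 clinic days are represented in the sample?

Consecutive selections differ by k = 5, so their clinic day numbers differ by 5 mod 21 = 5.
gcd(5, 21) = 1, so the sample visits 21/1 = 21 distinct residues mod 21.
Start 2 is clinic day 2; the clinic days hit are 1, 2, 3, 4, 5, 6, 7, 8, 9, 10, 11, 12, 13, 14, 15, 16, 17, 18, 19, 20, 21.

21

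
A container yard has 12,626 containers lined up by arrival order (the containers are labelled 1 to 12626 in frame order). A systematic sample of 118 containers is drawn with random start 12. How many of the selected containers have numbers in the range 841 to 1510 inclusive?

k = 12626/118 = 107
First selection ≥ 841: 12 + ⌈(841−12)/107⌉·107 = 12 + 8×107 = 868
Last selection ≤ 1510: 12 + ⌊(1510−12)/107⌋·107 = 12 + 14×107 = 1510
Count = 14 − 8 + 1 = 7

7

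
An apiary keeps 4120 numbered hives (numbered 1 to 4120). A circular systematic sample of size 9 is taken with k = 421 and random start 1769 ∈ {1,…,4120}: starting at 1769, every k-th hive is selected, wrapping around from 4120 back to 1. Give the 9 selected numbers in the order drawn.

1769, 2190, 2611, 3032, 3453, 3874, 175, 596, 1017

Selection 1: 1769
Selection 2: 1769 + 421 = 2190
Selection 3: 2190 + 421 = 2611
Selection 4: 2611 + 421 = 3032
Selection 5: 3032 + 421 = 3453
Selection 6: 3453 + 421 = 3874
Selection 7: 3874 + 421 = 4295 → 4295 − 4120 = 175
Selection 8: 175 + 421 = 596
Selection 9: 596 + 421 = 1017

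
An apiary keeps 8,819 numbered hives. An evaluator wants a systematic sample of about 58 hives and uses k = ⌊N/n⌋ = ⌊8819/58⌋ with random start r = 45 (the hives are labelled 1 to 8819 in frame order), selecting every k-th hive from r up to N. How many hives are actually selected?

58

k = ⌊8819/58⌋ = 152
Achieved size = ⌊(8819 − 45)/152⌋ + 1 = ⌊8774/152⌋ + 1 = 57 + 1 = 58
(last selection: 45 + 57×152 = 8709 ≤ 8819; next would be 8861 > 8819)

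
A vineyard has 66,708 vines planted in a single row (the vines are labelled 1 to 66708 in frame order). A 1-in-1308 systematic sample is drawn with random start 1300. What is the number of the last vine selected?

k = 1308
51st selection = r + (51−1)·k = 1300 + 50×1308 = 1300 + 65400 = 66700

66700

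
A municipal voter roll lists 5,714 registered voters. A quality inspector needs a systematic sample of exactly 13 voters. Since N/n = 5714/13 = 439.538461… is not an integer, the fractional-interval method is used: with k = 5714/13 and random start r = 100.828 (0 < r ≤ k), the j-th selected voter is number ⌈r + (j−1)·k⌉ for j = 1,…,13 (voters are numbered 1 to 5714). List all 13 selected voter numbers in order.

101, 541, 980, 1420, 1859, 2299, 2739, 3178, 3618, 4057, 4497, 4936, 5376

j=1: r + 0k = 100.828 → ⌈·⌉ = 101
j=2: r + 1k = 540.366461… → ⌈·⌉ = 541
j=3: r + 2k = 979.904923… → ⌈·⌉ = 980
j=4: r + 3k = 1419.443384… → ⌈·⌉ = 1420
j=5: r + 4k = 1858.981846… → ⌈·⌉ = 1859
j=6: r + 5k = 2298.520307… → ⌈·⌉ = 2299
j=7: r + 6k = 2738.058769… → ⌈·⌉ = 2739
j=8: r + 7k = 3177.597230… → ⌈·⌉ = 3178
j=9: r + 8k = 3617.135692… → ⌈·⌉ = 3618
j=10: r + 9k = 4056.674153… → ⌈·⌉ = 4057
j=11: r + 10k = 4496.212615… → ⌈·⌉ = 4497
j=12: r + 11k = 4935.751076… → ⌈·⌉ = 4936
j=13: r + 12k = 5375.289538… → ⌈·⌉ = 5376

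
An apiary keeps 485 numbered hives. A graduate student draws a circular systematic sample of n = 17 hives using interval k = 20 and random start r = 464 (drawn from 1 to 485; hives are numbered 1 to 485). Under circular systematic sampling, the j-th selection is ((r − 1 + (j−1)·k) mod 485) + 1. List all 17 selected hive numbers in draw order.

Selection 1: 464
Selection 2: 464 + 20 = 484
Selection 3: 484 + 20 = 504 → 504 − 485 = 19
Selection 4: 19 + 20 = 39
Selection 5: 39 + 20 = 59
Selection 6: 59 + 20 = 79
Selection 7: 79 + 20 = 99
Selection 8: 99 + 20 = 119
Selection 9: 119 + 20 = 139
Selection 10: 139 + 20 = 159
Selection 11: 159 + 20 = 179
Selection 12: 179 + 20 = 199
Selection 13: 199 + 20 = 219
Selection 14: 219 + 20 = 239
Selection 15: 239 + 20 = 259
Selection 16: 259 + 20 = 279
Selection 17: 279 + 20 = 299

464, 484, 19, 39, 59, 79, 99, 119, 139, 159, 179, 199, 219, 239, 259, 279, 299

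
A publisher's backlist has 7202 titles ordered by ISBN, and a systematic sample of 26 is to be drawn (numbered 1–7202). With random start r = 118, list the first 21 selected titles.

k = N/n = 7202/26 = 277
title 1: 118
title 2: 118 + 277 = 395
title 3: 395 + 277 = 672
title 4: 672 + 277 = 949
title 5: 949 + 277 = 1226
title 6: 1226 + 277 = 1503
title 7: 1503 + 277 = 1780
title 8: 1780 + 277 = 2057
title 9: 2057 + 277 = 2334
title 10: 2334 + 277 = 2611
title 11: 2611 + 277 = 2888
title 12: 2888 + 277 = 3165
title 13: 3165 + 277 = 3442
title 14: 3442 + 277 = 3719
title 15: 3719 + 277 = 3996
title 16: 3996 + 277 = 4273
title 17: 4273 + 277 = 4550
title 18: 4550 + 277 = 4827
title 19: 4827 + 277 = 5104
title 20: 5104 + 277 = 5381
title 21: 5381 + 277 = 5658

118, 395, 672, 949, 1226, 1503, 1780, 2057, 2334, 2611, 2888, 3165, 3442, 3719, 3996, 4273, 4550, 4827, 5104, 5381, 5658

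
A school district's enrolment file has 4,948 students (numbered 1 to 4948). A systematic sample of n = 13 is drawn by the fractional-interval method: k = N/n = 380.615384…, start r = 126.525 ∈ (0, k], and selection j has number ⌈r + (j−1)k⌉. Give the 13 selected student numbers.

j=1: r + 0k = 126.525 → ⌈·⌉ = 127
j=2: r + 1k = 507.140384… → ⌈·⌉ = 508
j=3: r + 2k = 887.755769… → ⌈·⌉ = 888
j=4: r + 3k = 1268.371153… → ⌈·⌉ = 1269
j=5: r + 4k = 1648.986538… → ⌈·⌉ = 1649
j=6: r + 5k = 2029.601923… → ⌈·⌉ = 2030
j=7: r + 6k = 2410.217307… → ⌈·⌉ = 2411
j=8: r + 7k = 2790.832692… → ⌈·⌉ = 2791
j=9: r + 8k = 3171.448076… → ⌈·⌉ = 3172
j=10: r + 9k = 3552.063461… → ⌈·⌉ = 3553
j=11: r + 10k = 3932.678846… → ⌈·⌉ = 3933
j=12: r + 11k = 4313.294230… → ⌈·⌉ = 4314
j=13: r + 12k = 4693.909615… → ⌈·⌉ = 4694

127, 508, 888, 1269, 1649, 2030, 2411, 2791, 3172, 3553, 3933, 4314, 4694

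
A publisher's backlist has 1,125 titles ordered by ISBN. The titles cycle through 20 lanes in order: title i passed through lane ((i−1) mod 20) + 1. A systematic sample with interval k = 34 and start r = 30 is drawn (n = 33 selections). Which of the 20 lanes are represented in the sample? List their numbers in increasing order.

2, 4, 6, 8, 10, 12, 14, 16, 18, 20

Consecutive selections differ by k = 34, so their lane numbers differ by 34 mod 20 = 14.
gcd(34, 20) = 2, so the sample visits 20/2 = 10 distinct residues mod 20.
Start 30 is lane 10; the lanes hit are 2, 4, 6, 8, 10, 12, 14, 16, 18, 20.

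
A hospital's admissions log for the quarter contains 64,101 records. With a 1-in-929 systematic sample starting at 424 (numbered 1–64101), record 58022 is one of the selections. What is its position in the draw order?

63

k = 929
position = (58022 − 424)/929 + 1 = 57598/929 + 1 = 62 + 1 = 63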